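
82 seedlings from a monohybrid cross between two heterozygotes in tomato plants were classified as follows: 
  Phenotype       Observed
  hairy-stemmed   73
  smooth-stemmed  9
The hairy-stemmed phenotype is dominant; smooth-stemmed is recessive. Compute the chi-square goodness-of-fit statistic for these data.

For a monohybrid cross between heterozygotes with complete dominance, the expected phenotypic ratio is 3:1.
Total ratio parts = 4. Expected numbers out of 82:
  hairy-stemmed: 82 × 3/4 = 61.5
  smooth-stemmed: 82 × 1/4 = 20.5
χ² = Σ (O − E)² / E
  hairy-stemmed: (73 − 61.5)² / 61.5 = 2.1504
  smooth-stemmed: (9 − 20.5)² / 20.5 = 6.4512
χ² = 2.1504 + 6.4512 = 8.6016 ≈ 8.602

8.602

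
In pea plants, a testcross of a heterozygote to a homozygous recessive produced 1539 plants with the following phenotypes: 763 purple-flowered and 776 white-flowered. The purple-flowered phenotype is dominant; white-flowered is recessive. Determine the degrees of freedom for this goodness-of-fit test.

1

A testcross of a heterozygote (Aa × aa) gives a 1:1 phenotypic ratio.
A goodness-of-fit test with 2 phenotype classes has df = 2 − 1 = 1.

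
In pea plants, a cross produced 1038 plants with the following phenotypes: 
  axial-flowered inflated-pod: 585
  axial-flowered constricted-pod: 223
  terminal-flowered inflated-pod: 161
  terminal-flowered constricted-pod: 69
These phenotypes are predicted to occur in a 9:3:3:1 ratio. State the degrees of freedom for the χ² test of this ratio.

A goodness-of-fit test with 4 phenotype classes has df = 4 − 1 = 3.

3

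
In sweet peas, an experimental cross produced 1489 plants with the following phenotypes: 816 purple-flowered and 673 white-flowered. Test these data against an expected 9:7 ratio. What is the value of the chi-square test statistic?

The 9:7 ratio has 16 parts, so with N = 1489 the expected counts are:
  purple-flowered: 1489 × 9/16 = 837.5625
  white-flowered: 1489 × 7/16 = 651.4375
χ² = Σ (O − E)² / E
  purple-flowered: (816 − 837.5625)² / 837.5625 = 0.5551
  white-flowered: (673 − 651.4375)² / 651.4375 = 0.7137
χ² = 0.5551 + 0.7137 = 1.2688 ≈ 1.269

1.269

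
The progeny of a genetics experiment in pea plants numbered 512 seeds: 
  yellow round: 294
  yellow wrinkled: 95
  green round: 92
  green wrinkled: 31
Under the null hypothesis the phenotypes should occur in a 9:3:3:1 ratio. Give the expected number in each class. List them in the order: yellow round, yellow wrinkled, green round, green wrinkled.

288, 96, 96, 32

Total ratio parts = 16. Expected numbers out of 512:
  yellow round: 512 × 9/16 = 288
  yellow wrinkled: 512 × 3/16 = 96
  green round: 512 × 3/16 = 96
  green wrinkled: 512 × 1/16 = 32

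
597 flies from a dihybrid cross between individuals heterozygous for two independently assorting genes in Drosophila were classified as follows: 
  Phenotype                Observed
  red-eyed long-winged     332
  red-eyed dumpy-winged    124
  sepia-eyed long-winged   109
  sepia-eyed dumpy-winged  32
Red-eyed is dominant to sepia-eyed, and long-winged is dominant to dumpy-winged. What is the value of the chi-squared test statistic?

2.177

A dihybrid F₂ with independent assortment and complete dominance at both loci gives a 9:3:3:1 phenotypic ratio.
The 9:3:3:1 ratio has 16 parts, so with N = 597 the expected counts are:
  red-eyed long-winged: 597 × 9/16 = 335.8125
  red-eyed dumpy-winged: 597 × 3/16 = 111.9375
  sepia-eyed long-winged: 597 × 3/16 = 111.9375
  sepia-eyed dumpy-winged: 597 × 1/16 = 37.3125
χ² = Σ (O − E)² / E
  red-eyed long-winged: (332 − 335.8125)² / 335.8125 = 0.0433
  red-eyed dumpy-winged: (124 − 111.9375)² / 111.9375 = 1.2999
  sepia-eyed long-winged: (109 − 111.9375)² / 111.9375 = 0.0771
  sepia-eyed dumpy-winged: (32 − 37.3125)² / 37.3125 = 0.7564
χ² = 0.0433 + 1.2999 + 0.0771 + 0.7564 = 2.1767 ≈ 2.177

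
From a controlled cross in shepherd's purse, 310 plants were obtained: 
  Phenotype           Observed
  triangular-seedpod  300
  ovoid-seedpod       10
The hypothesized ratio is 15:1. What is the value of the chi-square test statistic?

4.839

Expected counts for N = 310 under a 15:1 ratio (total parts = 16):
  triangular-seedpod: 310 × 15/16 = 290.625
  ovoid-seedpod: 310 × 1/16 = 19.375
χ² = Σ (O − E)² / E
  triangular-seedpod: (300 − 290.625)² / 290.625 = 0.3024
  ovoid-seedpod: (10 − 19.375)² / 19.375 = 4.5363
χ² = 0.3024 + 4.5363 = 4.8387 ≈ 4.839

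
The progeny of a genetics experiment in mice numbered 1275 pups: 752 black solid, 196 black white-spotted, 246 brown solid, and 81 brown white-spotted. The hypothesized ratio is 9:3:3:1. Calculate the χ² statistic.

The 9:3:3:1 ratio has 16 parts, so with N = 1275 the expected counts are:
  black solid: 1275 × 9/16 = 717.1875
  black white-spotted: 1275 × 3/16 = 239.0625
  brown solid: 1275 × 3/16 = 239.0625
  brown white-spotted: 1275 × 1/16 = 79.6875
χ² = Σ (O − E)² / E
  black solid: (752 − 717.1875)² / 717.1875 = 1.6898
  black white-spotted: (196 − 239.0625)² / 239.0625 = 7.7569
  brown solid: (246 − 239.0625)² / 239.0625 = 0.2013
  brown white-spotted: (81 − 79.6875)² / 79.6875 = 0.0216
χ² = 1.6898 + 7.7569 + 0.2013 + 0.0216 = 9.6696 ≈ 9.670

9.670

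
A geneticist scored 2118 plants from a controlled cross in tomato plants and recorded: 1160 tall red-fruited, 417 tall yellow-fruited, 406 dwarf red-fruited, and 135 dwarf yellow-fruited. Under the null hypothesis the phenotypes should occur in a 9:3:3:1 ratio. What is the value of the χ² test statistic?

2.071

Under the 9:3:3:1 hypothesis (Σ ratio = 16, N = 2118):
  tall red-fruited: 2118 × 9/16 = 1191.375
  tall yellow-fruited: 2118 × 3/16 = 397.125
  dwarf red-fruited: 2118 × 3/16 = 397.125
  dwarf yellow-fruited: 2118 × 1/16 = 132.375
χ² = Σ (O − E)² / E
  tall red-fruited: (1160 − 1191.375)² / 1191.375 = 0.8263
  tall yellow-fruited: (417 − 397.125)² / 397.125 = 0.9947
  dwarf red-fruited: (406 − 397.125)² / 397.125 = 0.1983
  dwarf yellow-fruited: (135 − 132.375)² / 132.375 = 0.0521
χ² = 0.8263 + 0.9947 + 0.1983 + 0.0521 = 2.0714 ≈ 2.071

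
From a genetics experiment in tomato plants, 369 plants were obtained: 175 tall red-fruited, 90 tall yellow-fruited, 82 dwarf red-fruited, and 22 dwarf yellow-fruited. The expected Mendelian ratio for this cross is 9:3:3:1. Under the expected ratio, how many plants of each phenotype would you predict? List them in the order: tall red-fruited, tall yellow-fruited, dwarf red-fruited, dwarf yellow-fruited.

207.5625, 69.1875, 69.1875, 23.0625

The 9:3:3:1 ratio has 16 parts, so with N = 369 the expected counts are:
  tall red-fruited: 369 × 9/16 = 207.5625
  tall yellow-fruited: 369 × 3/16 = 69.1875
  dwarf red-fruited: 369 × 3/16 = 69.1875
  dwarf yellow-fruited: 369 × 1/16 = 23.0625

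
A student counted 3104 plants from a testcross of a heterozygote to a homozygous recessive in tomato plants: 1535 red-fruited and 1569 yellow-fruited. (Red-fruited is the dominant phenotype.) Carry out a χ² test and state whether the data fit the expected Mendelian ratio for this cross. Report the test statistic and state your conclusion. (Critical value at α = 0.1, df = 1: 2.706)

A testcross of a heterozygote (Aa × aa) gives a 1:1 phenotypic ratio.
The 1:1 ratio has 2 parts, so with N = 3104 the expected counts are:
  red-fruited: 3104 × 1/2 = 1552
  yellow-fruited: 3104 × 1/2 = 1552
χ² = Σ (O − E)² / E
  red-fruited: (1535 − 1552)² / 1552 = 0.1862
  yellow-fruited: (1569 − 1552)² / 1552 = 0.1862
χ² = 0.1862 + 0.1862 = 0.3724 ≈ 0.372
Degrees of freedom = 2 − 1 = 1; critical value at α = 0.1 is 2.706.
Since 0.372 < 2.706, we fail to reject the null hypothesis — the data are consistent with the 1:1 ratio.

0.372; consistent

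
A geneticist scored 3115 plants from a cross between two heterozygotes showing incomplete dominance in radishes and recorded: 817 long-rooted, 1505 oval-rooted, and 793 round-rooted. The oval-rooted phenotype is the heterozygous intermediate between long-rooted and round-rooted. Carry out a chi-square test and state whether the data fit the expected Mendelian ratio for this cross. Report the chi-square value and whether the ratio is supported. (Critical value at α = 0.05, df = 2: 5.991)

With incomplete dominance, a heterozygote × heterozygote cross gives a 1:2:1 phenotypic ratio.
Total ratio parts = 4. Expected numbers out of 3115:
  long-rooted: 3115 × 1/4 = 778.75
  oval-rooted: 3115 × 2/4 = 1557.5
  round-rooted: 3115 × 1/4 = 778.75
χ² = Σ (O − E)² / E
  long-rooted: (817 − 778.75)² / 778.75 = 1.8787
  oval-rooted: (1505 − 1557.5)² / 1557.5 = 1.7697
  round-rooted: (793 − 778.75)² / 778.75 = 0.2608
χ² = 1.8787 + 1.7697 + 0.2608 = 3.9092 ≈ 3.909
Degrees of freedom = 3 − 1 = 2; critical value at α = 0.05 is 5.991.
Since 3.909 < 5.991, we fail to reject the null hypothesis — the data are consistent with the 1:2:1 ratio.

3.909; consistent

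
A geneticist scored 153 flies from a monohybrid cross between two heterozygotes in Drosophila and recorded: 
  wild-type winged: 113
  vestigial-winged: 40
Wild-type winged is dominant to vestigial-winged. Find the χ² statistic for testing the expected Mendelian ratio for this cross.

0.107

For a monohybrid cross between heterozygotes with complete dominance, the expected phenotypic ratio is 3:1.
Under the 3:1 hypothesis (Σ ratio = 4, N = 153):
  wild-type winged: 153 × 3/4 = 114.75
  vestigial-winged: 153 × 1/4 = 38.25
χ² = Σ (O − E)² / E
  wild-type winged: (113 − 114.75)² / 114.75 = 0.0267
  vestigial-winged: (40 − 38.25)² / 38.25 = 0.0801
χ² = 0.0267 + 0.0801 = 0.1068 ≈ 0.107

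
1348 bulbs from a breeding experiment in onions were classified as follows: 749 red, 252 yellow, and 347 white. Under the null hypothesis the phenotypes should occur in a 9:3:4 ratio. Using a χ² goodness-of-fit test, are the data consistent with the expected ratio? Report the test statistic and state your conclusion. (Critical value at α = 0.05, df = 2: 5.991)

Total ratio parts = 16. Expected numbers out of 1348:
  red: 1348 × 9/16 = 758.25
  yellow: 1348 × 3/16 = 252.75
  white: 1348 × 4/16 = 337
χ² = Σ (O − E)² / E
  red: (749 − 758.25)² / 758.25 = 0.1128
  yellow: (252 − 252.75)² / 252.75 = 0.0022
  white: (347 − 337)² / 337 = 0.2967
χ² = 0.1128 + 0.0022 + 0.2967 = 0.4117 ≈ 0.412
Degrees of freedom = 3 − 1 = 2; critical value at α = 0.05 is 5.991.
Since 0.412 < 5.991, we fail to reject the null hypothesis — the data are consistent with the 9:3:4 ratio.

0.412; consistent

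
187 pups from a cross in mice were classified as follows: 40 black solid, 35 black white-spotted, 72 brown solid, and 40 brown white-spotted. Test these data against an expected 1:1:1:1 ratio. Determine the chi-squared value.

Total ratio parts = 4. Expected numbers out of 187:
  black solid: 187 × 1/4 = 46.75
  black white-spotted: 187 × 1/4 = 46.75
  brown solid: 187 × 1/4 = 46.75
  brown white-spotted: 187 × 1/4 = 46.75
χ² = Σ (O − E)² / E
  black solid: (40 − 46.75)² / 46.75 = 0.9746
  black white-spotted: (35 − 46.75)² / 46.75 = 2.9532
  brown solid: (72 − 46.75)² / 46.75 = 13.6377
  brown white-spotted: (40 − 46.75)² / 46.75 = 0.9746
χ² = 0.9746 + 2.9532 + 13.6377 + 0.9746 = 18.5401 ≈ 18.540

18.540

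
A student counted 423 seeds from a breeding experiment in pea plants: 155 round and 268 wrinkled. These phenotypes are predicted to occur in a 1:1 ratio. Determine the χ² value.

30.187

Under the 1:1 hypothesis (Σ ratio = 2, N = 423):
  round: 423 × 1/2 = 211.5
  wrinkled: 423 × 1/2 = 211.5
χ² = Σ (O − E)² / E
  round: (155 − 211.5)² / 211.5 = 15.0934
  wrinkled: (268 − 211.5)² / 211.5 = 15.0934
χ² = 15.0934 + 15.0934 = 30.1868 ≈ 30.187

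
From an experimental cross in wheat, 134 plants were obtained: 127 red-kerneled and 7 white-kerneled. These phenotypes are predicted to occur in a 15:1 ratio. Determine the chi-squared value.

0.241

Expected counts for N = 134 under a 15:1 ratio (total parts = 16):
  red-kerneled: 134 × 15/16 = 125.625
  white-kerneled: 134 × 1/16 = 8.375
χ² = Σ (O − E)² / E
  red-kerneled: (127 − 125.625)² / 125.625 = 0.0150
  white-kerneled: (7 − 8.375)² / 8.375 = 0.2257
χ² = 0.0150 + 0.2257 = 0.2407 ≈ 0.241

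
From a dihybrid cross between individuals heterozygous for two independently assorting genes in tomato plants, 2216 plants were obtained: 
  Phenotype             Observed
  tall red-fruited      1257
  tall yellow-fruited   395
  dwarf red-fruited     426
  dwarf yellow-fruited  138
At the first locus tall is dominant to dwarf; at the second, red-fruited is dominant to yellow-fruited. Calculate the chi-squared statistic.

A dihybrid F₂ with independent assortment and complete dominance at both loci gives a 9:3:3:1 phenotypic ratio.
Total ratio parts = 16. Expected numbers out of 2216:
  tall red-fruited: 2216 × 9/16 = 1246.5
  tall yellow-fruited: 2216 × 3/16 = 415.5
  dwarf red-fruited: 2216 × 3/16 = 415.5
  dwarf yellow-fruited: 2216 × 1/16 = 138.5
χ² = Σ (O − E)² / E
  tall red-fruited: (1257 − 1246.5)² / 1246.5 = 0.0884
  tall yellow-fruited: (395 − 415.5)² / 415.5 = 1.0114
  dwarf red-fruited: (426 − 415.5)² / 415.5 = 0.2653
  dwarf yellow-fruited: (138 − 138.5)² / 138.5 = 0.0018
χ² = 0.0884 + 1.0114 + 0.2653 + 0.0018 = 1.3669 ≈ 1.367

1.367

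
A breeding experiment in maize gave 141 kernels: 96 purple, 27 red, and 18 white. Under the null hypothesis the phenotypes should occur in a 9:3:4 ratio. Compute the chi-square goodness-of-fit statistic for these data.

Expected counts for N = 141 under a 9:3:4 ratio (total parts = 16):
  purple: 141 × 9/16 = 79.3125
  red: 141 × 3/16 = 26.4375
  white: 141 × 4/16 = 35.25
χ² = Σ (O − E)² / E
  purple: (96 − 79.3125)² / 79.3125 = 3.5111
  red: (27 − 26.4375)² / 26.4375 = 0.0120
  white: (18 − 35.25)² / 35.25 = 8.4415
χ² = 3.5111 + 0.0120 + 8.4415 = 11.9646 ≈ 11.965

11.965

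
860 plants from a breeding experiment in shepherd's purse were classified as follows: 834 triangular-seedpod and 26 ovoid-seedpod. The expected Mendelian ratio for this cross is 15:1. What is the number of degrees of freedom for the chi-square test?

1

A goodness-of-fit test with 2 phenotype classes has df = 2 − 1 = 1.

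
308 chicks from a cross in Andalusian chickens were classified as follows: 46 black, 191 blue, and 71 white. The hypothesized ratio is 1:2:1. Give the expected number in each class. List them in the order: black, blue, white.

Total ratio parts = 4. Expected numbers out of 308:
  black: 308 × 1/4 = 77
  blue: 308 × 2/4 = 154
  white: 308 × 1/4 = 77

77, 154, 77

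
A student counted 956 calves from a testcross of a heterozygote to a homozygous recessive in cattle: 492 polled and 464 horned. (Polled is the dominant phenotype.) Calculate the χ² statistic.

A testcross of a heterozygote (Aa × aa) gives a 1:1 phenotypic ratio.
Under the 1:1 hypothesis (Σ ratio = 2, N = 956):
  polled: 956 × 1/2 = 478
  horned: 956 × 1/2 = 478
χ² = Σ (O − E)² / E
  polled: (492 − 478)² / 478 = 0.4100
  horned: (464 − 478)² / 478 = 0.4100
χ² = 0.4100 + 0.4100 = 0.820

0.820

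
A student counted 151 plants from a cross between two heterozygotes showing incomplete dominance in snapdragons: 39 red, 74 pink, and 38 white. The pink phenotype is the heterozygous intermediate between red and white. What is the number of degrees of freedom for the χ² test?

With incomplete dominance, a heterozygote × heterozygote cross gives a 1:2:1 phenotypic ratio.
A goodness-of-fit test with 3 phenotype classes has df = 3 − 1 = 2.

2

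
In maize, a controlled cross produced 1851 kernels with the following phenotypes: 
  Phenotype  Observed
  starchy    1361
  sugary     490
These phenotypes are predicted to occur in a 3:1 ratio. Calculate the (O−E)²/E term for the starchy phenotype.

0.535

Under the 3:1 hypothesis (Σ ratio = 4, N = 1851):
  starchy: 1851 × 3/4 = 1388.25
  sugary: 1851 × 1/4 = 462.75
Contribution of starchy: (1361 − 1388.25)² / 1388.25 = 0.5349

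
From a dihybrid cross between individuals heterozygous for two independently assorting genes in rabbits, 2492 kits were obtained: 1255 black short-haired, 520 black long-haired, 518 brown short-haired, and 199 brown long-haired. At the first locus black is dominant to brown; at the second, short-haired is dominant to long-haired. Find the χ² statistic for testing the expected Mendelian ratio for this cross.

A dihybrid F₂ with independent assortment and complete dominance at both loci gives a 9:3:3:1 phenotypic ratio.
Expected counts for N = 2492 under a 9:3:3:1 ratio (total parts = 16):
  black short-haired: 2492 × 9/16 = 1401.75
  black long-haired: 2492 × 3/16 = 467.25
  brown short-haired: 2492 × 3/16 = 467.25
  brown long-haired: 2492 × 1/16 = 155.75
χ² = Σ (O − E)² / E
  black short-haired: (1255 − 1401.75)² / 1401.75 = 15.3633
  black long-haired: (520 − 467.25)² / 467.25 = 5.9552
  brown short-haired: (518 − 467.25)² / 467.25 = 5.5122
  brown long-haired: (199 − 155.75)² / 155.75 = 12.0100
χ² = 15.3633 + 5.9552 + 5.5122 + 12.0100 = 38.8407 ≈ 38.841

38.841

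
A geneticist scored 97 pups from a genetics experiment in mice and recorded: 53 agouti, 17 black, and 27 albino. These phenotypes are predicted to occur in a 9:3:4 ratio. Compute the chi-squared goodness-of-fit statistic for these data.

0.434

Expected counts for N = 97 under a 9:3:4 ratio (total parts = 16):
  agouti: 97 × 9/16 = 54.5625
  black: 97 × 3/16 = 18.1875
  albino: 97 × 4/16 = 24.25
χ² = Σ (O − E)² / E
  agouti: (53 − 54.5625)² / 54.5625 = 0.0447
  black: (17 − 18.1875)² / 18.1875 = 0.0775
  albino: (27 − 24.25)² / 24.25 = 0.3119
χ² = 0.0447 + 0.0775 + 0.3119 = 0.4341 ≈ 0.434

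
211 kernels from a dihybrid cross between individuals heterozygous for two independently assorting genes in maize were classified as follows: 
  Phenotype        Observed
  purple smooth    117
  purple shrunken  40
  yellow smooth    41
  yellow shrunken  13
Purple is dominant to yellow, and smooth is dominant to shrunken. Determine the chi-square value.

A dihybrid F₂ with independent assortment and complete dominance at both loci gives a 9:3:3:1 phenotypic ratio.
Expected counts for N = 211 under a 9:3:3:1 ratio (total parts = 16):
  purple smooth: 211 × 9/16 = 118.6875
  purple shrunken: 211 × 3/16 = 39.5625
  yellow smooth: 211 × 3/16 = 39.5625
  yellow shrunken: 211 × 1/16 = 13.1875
χ² = Σ (O − E)² / E
  purple smooth: (117 − 118.6875)² / 118.6875 = 0.0240
  purple shrunken: (40 − 39.5625)² / 39.5625 = 0.0048
  yellow smooth: (41 − 39.5625)² / 39.5625 = 0.0522
  yellow shrunken: (13 − 13.1875)² / 13.1875 = 0.0027
χ² = 0.0240 + 0.0048 + 0.0522 + 0.0027 = 0.0837 ≈ 0.084

0.084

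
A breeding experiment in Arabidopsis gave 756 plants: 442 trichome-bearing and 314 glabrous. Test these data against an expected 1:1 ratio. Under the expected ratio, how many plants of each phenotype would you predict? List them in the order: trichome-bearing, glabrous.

Expected counts for N = 756 under a 1:1 ratio (total parts = 2):
  trichome-bearing: 756 × 1/2 = 378
  glabrous: 756 × 1/2 = 378

378, 378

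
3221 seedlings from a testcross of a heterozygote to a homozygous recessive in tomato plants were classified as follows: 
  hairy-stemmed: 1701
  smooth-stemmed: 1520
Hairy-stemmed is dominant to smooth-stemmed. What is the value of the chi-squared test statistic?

A testcross of a heterozygote (Aa × aa) gives a 1:1 phenotypic ratio.
The 1:1 ratio has 2 parts, so with N = 3221 the expected counts are:
  hairy-stemmed: 3221 × 1/2 = 1610.5
  smooth-stemmed: 3221 × 1/2 = 1610.5
χ² = Σ (O − E)² / E
  hairy-stemmed: (1701 − 1610.5)² / 1610.5 = 5.0855
  smooth-stemmed: (1520 − 1610.5)² / 1610.5 = 5.0855
χ² = 5.0855 + 5.0855 = 10.171

10.171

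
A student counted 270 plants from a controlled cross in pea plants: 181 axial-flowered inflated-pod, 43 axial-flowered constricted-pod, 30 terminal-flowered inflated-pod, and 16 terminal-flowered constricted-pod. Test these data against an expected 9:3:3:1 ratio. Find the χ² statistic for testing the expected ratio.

Under the 9:3:3:1 hypothesis (Σ ratio = 16, N = 270):
  axial-flowered inflated-pod: 270 × 9/16 = 151.875
  axial-flowered constricted-pod: 270 × 3/16 = 50.625
  terminal-flowered inflated-pod: 270 × 3/16 = 50.625
  terminal-flowered constricted-pod: 270 × 1/16 = 16.875
χ² = Σ (O − E)² / E
  axial-flowered inflated-pod: (181 − 151.875)² / 151.875 = 5.5853
  axial-flowered constricted-pod: (43 − 50.625)² / 50.625 = 1.1485
  terminal-flowered inflated-pod: (30 − 50.625)² / 50.625 = 8.4028
  terminal-flowered constricted-pod: (16 − 16.875)² / 16.875 = 0.0454
χ² = 5.5853 + 1.1485 + 8.4028 + 0.0454 = 15.182

15.182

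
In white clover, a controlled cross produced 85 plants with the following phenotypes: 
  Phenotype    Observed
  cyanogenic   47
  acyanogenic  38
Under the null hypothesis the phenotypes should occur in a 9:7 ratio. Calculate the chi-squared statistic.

Total ratio parts = 16. Expected numbers out of 85:
  cyanogenic: 85 × 9/16 = 47.8125
  acyanogenic: 85 × 7/16 = 37.1875
χ² = Σ (O − E)² / E
  cyanogenic: (47 − 47.8125)² / 47.8125 = 0.0138
  acyanogenic: (38 − 37.1875)² / 37.1875 = 0.0178
χ² = 0.0138 + 0.0178 = 0.0316 ≈ 0.032

0.032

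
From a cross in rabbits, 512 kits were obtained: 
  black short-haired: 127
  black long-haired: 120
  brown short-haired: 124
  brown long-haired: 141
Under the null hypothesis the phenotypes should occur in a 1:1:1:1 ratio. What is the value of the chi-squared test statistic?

1.953

The 1:1:1:1 ratio has 4 parts, so with N = 512 the expected counts are:
  black short-haired: 512 × 1/4 = 128
  black long-haired: 512 × 1/4 = 128
  brown short-haired: 512 × 1/4 = 128
  brown long-haired: 512 × 1/4 = 128
χ² = Σ (O − E)² / E
  black short-haired: (127 − 128)² / 128 = 0.0078
  black long-haired: (120 − 128)² / 128 = 0.5000
  brown short-haired: (124 − 128)² / 128 = 0.1250
  brown long-haired: (141 − 128)² / 128 = 1.3203
χ² = 0.0078 + 0.5000 + 0.1250 + 1.3203 = 1.9531 ≈ 1.953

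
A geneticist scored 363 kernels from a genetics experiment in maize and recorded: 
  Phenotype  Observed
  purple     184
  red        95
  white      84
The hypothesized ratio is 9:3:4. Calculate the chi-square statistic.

The 9:3:4 ratio has 16 parts, so with N = 363 the expected counts are:
  purple: 363 × 9/16 = 204.1875
  red: 363 × 3/16 = 68.0625
  white: 363 × 4/16 = 90.75
χ² = Σ (O − E)² / E
  purple: (184 − 204.1875)² / 204.1875 = 1.9959
  red: (95 − 68.0625)² / 68.0625 = 10.6612
  white: (84 − 90.75)² / 90.75 = 0.5021
χ² = 1.9959 + 10.6612 + 0.5021 = 13.1592 ≈ 13.159

13.159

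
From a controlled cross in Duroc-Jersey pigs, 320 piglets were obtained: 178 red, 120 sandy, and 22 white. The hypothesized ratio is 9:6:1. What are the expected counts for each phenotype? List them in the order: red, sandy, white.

Under the 9:6:1 hypothesis (Σ ratio = 16, N = 320):
  red: 320 × 9/16 = 180
  sandy: 320 × 6/16 = 120
  white: 320 × 1/16 = 20

180, 120, 20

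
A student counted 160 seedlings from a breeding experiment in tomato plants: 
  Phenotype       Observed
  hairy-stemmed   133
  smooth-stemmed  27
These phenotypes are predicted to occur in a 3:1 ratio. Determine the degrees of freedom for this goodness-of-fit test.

A goodness-of-fit test with 2 phenotype classes has df = 2 − 1 = 1.

1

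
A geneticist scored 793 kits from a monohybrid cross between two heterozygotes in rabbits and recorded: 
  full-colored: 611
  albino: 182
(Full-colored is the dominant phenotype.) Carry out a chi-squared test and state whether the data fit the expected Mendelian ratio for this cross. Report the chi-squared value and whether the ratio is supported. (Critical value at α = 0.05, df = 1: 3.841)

For a monohybrid cross between heterozygotes with complete dominance, the expected phenotypic ratio is 3:1.
Under the 3:1 hypothesis (Σ ratio = 4, N = 793):
  full-colored: 793 × 3/4 = 594.75
  albino: 793 × 1/4 = 198.25
χ² = Σ (O − E)² / E
  full-colored: (611 − 594.75)² / 594.75 = 0.4440
  albino: (182 − 198.25)² / 198.25 = 1.3320
χ² = 0.4440 + 1.3320 = 1.776
Degrees of freedom = 2 − 1 = 1; critical value at α = 0.05 is 3.841.
Since 1.776 < 3.841, we fail to reject the null hypothesis — the data are consistent with the 3:1 ratio.

1.776; consistent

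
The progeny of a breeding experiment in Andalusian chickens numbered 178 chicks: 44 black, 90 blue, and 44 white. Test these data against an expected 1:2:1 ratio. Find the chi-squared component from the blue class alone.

Under the 1:2:1 hypothesis (Σ ratio = 4, N = 178):
  black: 178 × 1/4 = 44.5
  blue: 178 × 2/4 = 89
  white: 178 × 1/4 = 44.5
Contribution of blue: (90 − 89)² / 89 = 0.0112

0.011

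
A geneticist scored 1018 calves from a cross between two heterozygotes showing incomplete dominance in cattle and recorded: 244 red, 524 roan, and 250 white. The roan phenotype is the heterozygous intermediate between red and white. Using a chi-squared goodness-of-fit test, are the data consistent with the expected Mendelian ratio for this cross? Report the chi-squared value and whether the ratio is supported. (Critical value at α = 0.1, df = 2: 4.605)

With incomplete dominance, a heterozygote × heterozygote cross gives a 1:2:1 phenotypic ratio.
Total ratio parts = 4. Expected numbers out of 1018:
  red: 1018 × 1/4 = 254.5
  roan: 1018 × 2/4 = 509
  white: 1018 × 1/4 = 254.5
χ² = Σ (O − E)² / E
  red: (244 − 254.5)² / 254.5 = 0.4332
  roan: (524 − 509)² / 509 = 0.4420
  white: (250 − 254.5)² / 254.5 = 0.0796
χ² = 0.4332 + 0.4420 + 0.0796 = 0.9548 ≈ 0.955
Degrees of freedom = 3 − 1 = 2; critical value at α = 0.1 is 4.605.
Since 0.955 < 4.605, we fail to reject the null hypothesis — the data are consistent with the 1:2:1 ratio.

0.955; consistent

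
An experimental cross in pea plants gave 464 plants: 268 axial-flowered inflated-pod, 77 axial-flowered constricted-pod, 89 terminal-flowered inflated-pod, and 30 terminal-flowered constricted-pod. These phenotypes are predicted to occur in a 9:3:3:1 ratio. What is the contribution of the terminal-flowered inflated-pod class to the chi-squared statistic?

0.046

Expected counts for N = 464 under a 9:3:3:1 ratio (total parts = 16):
  axial-flowered inflated-pod: 464 × 9/16 = 261
  axial-flowered constricted-pod: 464 × 3/16 = 87
  terminal-flowered inflated-pod: 464 × 3/16 = 87
  terminal-flowered constricted-pod: 464 × 1/16 = 29
Contribution of terminal-flowered inflated-pod: (89 − 87)² / 87 = 0.0460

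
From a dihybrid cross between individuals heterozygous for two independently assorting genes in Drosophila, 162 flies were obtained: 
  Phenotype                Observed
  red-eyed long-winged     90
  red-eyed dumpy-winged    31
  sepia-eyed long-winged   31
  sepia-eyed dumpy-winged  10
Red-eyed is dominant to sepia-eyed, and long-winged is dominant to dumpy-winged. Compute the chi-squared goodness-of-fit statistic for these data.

A dihybrid F₂ with independent assortment and complete dominance at both loci gives a 9:3:3:1 phenotypic ratio.
Expected counts for N = 162 under a 9:3:3:1 ratio (total parts = 16):
  red-eyed long-winged: 162 × 9/16 = 91.125
  red-eyed dumpy-winged: 162 × 3/16 = 30.375
  sepia-eyed long-winged: 162 × 3/16 = 30.375
  sepia-eyed dumpy-winged: 162 × 1/16 = 10.125
χ² = Σ (O − E)² / E
  red-eyed long-winged: (90 − 91.125)² / 91.125 = 0.0139
  red-eyed dumpy-winged: (31 − 30.375)² / 30.375 = 0.0129
  sepia-eyed long-winged: (31 − 30.375)² / 30.375 = 0.0129
  sepia-eyed dumpy-winged: (10 − 10.125)² / 10.125 = 0.0015
χ² = 0.0139 + 0.0129 + 0.0129 + 0.0015 = 0.0412 ≈ 0.041

0.041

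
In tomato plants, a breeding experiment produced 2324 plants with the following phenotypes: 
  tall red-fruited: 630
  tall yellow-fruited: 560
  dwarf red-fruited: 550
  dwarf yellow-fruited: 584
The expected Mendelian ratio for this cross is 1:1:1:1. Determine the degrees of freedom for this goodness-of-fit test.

A goodness-of-fit test with 4 phenotype classes has df = 4 − 1 = 3.

3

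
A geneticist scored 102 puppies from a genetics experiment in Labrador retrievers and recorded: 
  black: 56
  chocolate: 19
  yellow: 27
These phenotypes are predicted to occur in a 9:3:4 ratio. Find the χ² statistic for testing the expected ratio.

0.122

Under the 9:3:4 hypothesis (Σ ratio = 16, N = 102):
  black: 102 × 9/16 = 57.375
  chocolate: 102 × 3/16 = 19.125
  yellow: 102 × 4/16 = 25.5
χ² = Σ (O − E)² / E
  black: (56 − 57.375)² / 57.375 = 0.0330
  chocolate: (19 − 19.125)² / 19.125 = 0.0008
  yellow: (27 − 25.5)² / 25.5 = 0.0882
χ² = 0.0330 + 0.0008 + 0.0882 = 0.122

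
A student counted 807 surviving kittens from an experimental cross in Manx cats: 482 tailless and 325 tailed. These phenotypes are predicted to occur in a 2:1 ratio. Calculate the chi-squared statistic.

17.487

Expected counts for N = 807 under a 2:1 ratio (total parts = 3):
  tailless: 807 × 2/3 = 538
  tailed: 807 × 1/3 = 269
χ² = Σ (O − E)² / E
  tailless: (482 − 538)² / 538 = 5.8290
  tailed: (325 − 269)² / 269 = 11.6580
χ² = 5.8290 + 11.6580 = 17.487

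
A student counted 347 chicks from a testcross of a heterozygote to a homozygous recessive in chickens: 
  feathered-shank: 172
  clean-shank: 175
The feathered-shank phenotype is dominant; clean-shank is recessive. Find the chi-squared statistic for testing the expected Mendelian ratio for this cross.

0.026

A testcross of a heterozygote (Aa × aa) gives a 1:1 phenotypic ratio.
Expected counts for N = 347 under a 1:1 ratio (total parts = 2):
  feathered-shank: 347 × 1/2 = 173.5
  clean-shank: 347 × 1/2 = 173.5
χ² = Σ (O − E)² / E
  feathered-shank: (172 − 173.5)² / 173.5 = 0.0130
  clean-shank: (175 − 173.5)² / 173.5 = 0.0130
χ² = 0.0130 + 0.0130 = 0.026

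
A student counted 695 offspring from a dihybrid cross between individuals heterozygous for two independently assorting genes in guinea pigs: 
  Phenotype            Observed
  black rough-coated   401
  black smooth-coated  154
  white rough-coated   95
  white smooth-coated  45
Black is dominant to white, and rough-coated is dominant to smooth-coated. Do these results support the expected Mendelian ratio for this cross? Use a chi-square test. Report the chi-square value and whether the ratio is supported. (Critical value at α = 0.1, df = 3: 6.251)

14.190; not consistent

A dihybrid F₂ with independent assortment and complete dominance at both loci gives a 9:3:3:1 phenotypic ratio.
Total ratio parts = 16. Expected numbers out of 695:
  black rough-coated: 695 × 9/16 = 390.9375
  black smooth-coated: 695 × 3/16 = 130.3125
  white rough-coated: 695 × 3/16 = 130.3125
  white smooth-coated: 695 × 1/16 = 43.4375
χ² = Σ (O − E)² / E
  black rough-coated: (401 − 390.9375)² / 390.9375 = 0.2590
  black smooth-coated: (154 − 130.3125)² / 130.3125 = 4.3058
  white rough-coated: (95 − 130.3125)² / 130.3125 = 9.5691
  white smooth-coated: (45 − 43.4375)² / 43.4375 = 0.0562
χ² = 0.2590 + 4.3058 + 9.5691 + 0.0562 = 14.1901 ≈ 14.190
Degrees of freedom = 4 − 1 = 3; critical value at α = 0.1 is 6.251.
Since 14.190 > 6.251, we reject the null hypothesis — the data do not fit the 9:3:3:1 ratio.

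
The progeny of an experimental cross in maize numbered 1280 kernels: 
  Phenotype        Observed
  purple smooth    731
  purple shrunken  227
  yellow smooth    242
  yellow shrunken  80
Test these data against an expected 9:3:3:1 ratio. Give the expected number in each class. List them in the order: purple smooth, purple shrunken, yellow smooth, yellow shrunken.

720, 240, 240, 80

Total ratio parts = 16. Expected numbers out of 1280:
  purple smooth: 1280 × 9/16 = 720
  purple shrunken: 1280 × 3/16 = 240
  yellow smooth: 1280 × 3/16 = 240
  yellow shrunken: 1280 × 1/16 = 80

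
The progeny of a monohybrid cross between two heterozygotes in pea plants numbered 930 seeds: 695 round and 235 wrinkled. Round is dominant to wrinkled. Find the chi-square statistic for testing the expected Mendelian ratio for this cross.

0.036

For a monohybrid cross between heterozygotes with complete dominance, the expected phenotypic ratio is 3:1.
Total ratio parts = 4. Expected numbers out of 930:
  round: 930 × 3/4 = 697.5
  wrinkled: 930 × 1/4 = 232.5
χ² = Σ (O − E)² / E
  round: (695 − 697.5)² / 697.5 = 0.0090
  wrinkled: (235 − 232.5)² / 232.5 = 0.0269
χ² = 0.0090 + 0.0269 = 0.0359 ≈ 0.036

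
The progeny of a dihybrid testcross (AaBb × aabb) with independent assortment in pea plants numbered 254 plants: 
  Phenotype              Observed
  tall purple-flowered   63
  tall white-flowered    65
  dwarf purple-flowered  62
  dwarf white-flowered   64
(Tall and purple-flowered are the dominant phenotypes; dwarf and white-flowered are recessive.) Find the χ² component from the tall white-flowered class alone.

A dihybrid testcross with independent assortment gives a 1:1:1:1 ratio.
Total ratio parts = 4. Expected numbers out of 254:
  tall purple-flowered: 254 × 1/4 = 63.5
  tall white-flowered: 254 × 1/4 = 63.5
  dwarf purple-flowered: 254 × 1/4 = 63.5
  dwarf white-flowered: 254 × 1/4 = 63.5
Contribution of tall white-flowered: (65 − 63.5)² / 63.5 = 0.0354

0.035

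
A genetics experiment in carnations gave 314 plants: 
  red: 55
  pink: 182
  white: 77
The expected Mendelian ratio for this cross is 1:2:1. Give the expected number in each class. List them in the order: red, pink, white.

Total ratio parts = 4. Expected numbers out of 314:
  red: 314 × 1/4 = 78.5
  pink: 314 × 2/4 = 157
  white: 314 × 1/4 = 78.5

78.5, 157, 78.5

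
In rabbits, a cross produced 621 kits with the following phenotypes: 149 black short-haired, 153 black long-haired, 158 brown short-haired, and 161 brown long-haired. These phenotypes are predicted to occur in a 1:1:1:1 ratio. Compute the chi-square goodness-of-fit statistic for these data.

The 1:1:1:1 ratio has 4 parts, so with N = 621 the expected counts are:
  black short-haired: 621 × 1/4 = 155.25
  black long-haired: 621 × 1/4 = 155.25
  brown short-haired: 621 × 1/4 = 155.25
  brown long-haired: 621 × 1/4 = 155.25
χ² = Σ (O − E)² / E
  black short-haired: (149 − 155.25)² / 155.25 = 0.2516
  black long-haired: (153 − 155.25)² / 155.25 = 0.0326
  brown short-haired: (158 − 155.25)² / 155.25 = 0.0487
  brown long-haired: (161 − 155.25)² / 155.25 = 0.2130
χ² = 0.2516 + 0.0326 + 0.0487 + 0.2130 = 0.5459 ≈ 0.546

0.546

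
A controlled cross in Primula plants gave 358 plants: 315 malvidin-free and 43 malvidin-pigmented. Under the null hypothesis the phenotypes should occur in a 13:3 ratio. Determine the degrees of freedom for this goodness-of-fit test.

A goodness-of-fit test with 2 phenotype classes has df = 2 − 1 = 1.

1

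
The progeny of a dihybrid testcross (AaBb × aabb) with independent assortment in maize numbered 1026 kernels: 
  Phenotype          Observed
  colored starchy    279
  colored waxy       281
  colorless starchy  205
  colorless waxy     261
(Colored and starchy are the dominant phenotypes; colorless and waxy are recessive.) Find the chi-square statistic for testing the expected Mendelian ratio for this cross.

A dihybrid testcross with independent assortment gives a 1:1:1:1 ratio.
Expected counts for N = 1026 under a 1:1:1:1 ratio (total parts = 4):
  colored starchy: 1026 × 1/4 = 256.5
  colored waxy: 1026 × 1/4 = 256.5
  colorless starchy: 1026 × 1/4 = 256.5
  colorless waxy: 1026 × 1/4 = 256.5
χ² = Σ (O − E)² / E
  colored starchy: (279 − 256.5)² / 256.5 = 1.9737
  colored waxy: (281 − 256.5)² / 256.5 = 2.3402
  colorless starchy: (205 − 256.5)² / 256.5 = 10.3402
  colorless waxy: (261 − 256.5)² / 256.5 = 0.0789
χ² = 1.9737 + 2.3402 + 10.3402 + 0.0789 = 14.733

14.733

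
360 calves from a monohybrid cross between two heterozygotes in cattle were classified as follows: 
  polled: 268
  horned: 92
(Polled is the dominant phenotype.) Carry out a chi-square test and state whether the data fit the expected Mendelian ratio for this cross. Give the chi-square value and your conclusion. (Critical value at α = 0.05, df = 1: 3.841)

For a monohybrid cross between heterozygotes with complete dominance, the expected phenotypic ratio is 3:1.
Total ratio parts = 4. Expected numbers out of 360:
  polled: 360 × 3/4 = 270
  horned: 360 × 1/4 = 90
χ² = Σ (O − E)² / E
  polled: (268 − 270)² / 270 = 0.0148
  horned: (92 − 90)² / 90 = 0.0444
χ² = 0.0148 + 0.0444 = 0.0592 ≈ 0.059
Degrees of freedom = 2 − 1 = 1; critical value at α = 0.05 is 3.841.
Since 0.059 < 3.841, we fail to reject the null hypothesis — the data are consistent with the 3:1 ratio.

0.059; consistent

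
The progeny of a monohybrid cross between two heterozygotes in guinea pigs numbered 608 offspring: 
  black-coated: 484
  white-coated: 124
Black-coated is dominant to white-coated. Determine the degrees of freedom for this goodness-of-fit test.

1

For a monohybrid cross between heterozygotes with complete dominance, the expected phenotypic ratio is 3:1.
A goodness-of-fit test with 2 phenotype classes has df = 2 − 1 = 1.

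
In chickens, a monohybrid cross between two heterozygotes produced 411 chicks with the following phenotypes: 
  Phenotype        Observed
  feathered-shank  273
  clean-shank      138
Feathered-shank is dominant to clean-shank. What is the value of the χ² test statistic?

For a monohybrid cross between heterozygotes with complete dominance, the expected phenotypic ratio is 3:1.
The 3:1 ratio has 4 parts, so with N = 411 the expected counts are:
  feathered-shank: 411 × 3/4 = 308.25
  clean-shank: 411 × 1/4 = 102.75
χ² = Σ (O − E)² / E
  feathered-shank: (273 − 308.25)² / 308.25 = 4.0310
  clean-shank: (138 − 102.75)² / 102.75 = 12.0931
χ² = 4.0310 + 12.0931 = 16.1241 ≈ 16.124

16.124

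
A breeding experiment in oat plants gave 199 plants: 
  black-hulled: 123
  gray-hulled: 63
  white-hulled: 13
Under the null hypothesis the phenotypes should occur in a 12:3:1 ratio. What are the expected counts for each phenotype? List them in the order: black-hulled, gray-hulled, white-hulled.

149.25, 37.3125, 12.4375

Under the 12:3:1 hypothesis (Σ ratio = 16, N = 199):
  black-hulled: 199 × 12/16 = 149.25
  gray-hulled: 199 × 3/16 = 37.3125
  white-hulled: 199 × 1/16 = 12.4375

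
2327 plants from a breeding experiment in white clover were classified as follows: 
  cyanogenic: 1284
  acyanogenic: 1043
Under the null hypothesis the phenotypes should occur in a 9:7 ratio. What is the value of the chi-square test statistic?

1.086

Under the 9:7 hypothesis (Σ ratio = 16, N = 2327):
  cyanogenic: 2327 × 9/16 = 1308.9375
  acyanogenic: 2327 × 7/16 = 1018.0625
χ² = Σ (O − E)² / E
  cyanogenic: (1284 − 1308.9375)² / 1308.9375 = 0.4751
  acyanogenic: (1043 − 1018.0625)² / 1018.0625 = 0.6108
χ² = 0.4751 + 0.6108 = 1.0859 ≈ 1.086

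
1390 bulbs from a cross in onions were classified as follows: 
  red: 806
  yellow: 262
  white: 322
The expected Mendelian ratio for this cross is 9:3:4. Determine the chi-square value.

2.623

Under the 9:3:4 hypothesis (Σ ratio = 16, N = 1390):
  red: 1390 × 9/16 = 781.875
  yellow: 1390 × 3/16 = 260.625
  white: 1390 × 4/16 = 347.5
χ² = Σ (O − E)² / E
  red: (806 − 781.875)² / 781.875 = 0.7444
  yellow: (262 − 260.625)² / 260.625 = 0.0073
  white: (322 − 347.5)² / 347.5 = 1.8712
χ² = 0.7444 + 0.0073 + 1.8712 = 2.6229 ≈ 2.623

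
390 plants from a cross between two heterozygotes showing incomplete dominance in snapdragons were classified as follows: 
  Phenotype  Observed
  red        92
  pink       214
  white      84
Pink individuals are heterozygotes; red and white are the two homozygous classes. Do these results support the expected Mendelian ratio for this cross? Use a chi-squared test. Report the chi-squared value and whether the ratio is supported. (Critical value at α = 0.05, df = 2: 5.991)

4.031; consistent

With incomplete dominance, a heterozygote × heterozygote cross gives a 1:2:1 phenotypic ratio.
Expected counts for N = 390 under a 1:2:1 ratio (total parts = 4):
  red: 390 × 1/4 = 97.5
  pink: 390 × 2/4 = 195
  white: 390 × 1/4 = 97.5
χ² = Σ (O − E)² / E
  red: (92 − 97.5)² / 97.5 = 0.3103
  pink: (214 − 195)² / 195 = 1.8513
  white: (84 − 97.5)² / 97.5 = 1.8692
χ² = 0.3103 + 1.8513 + 1.8692 = 4.0308 ≈ 4.031
Degrees of freedom = 3 − 1 = 2; critical value at α = 0.05 is 5.991.
Since 4.031 < 5.991, we fail to reject the null hypothesis — the data are consistent with the 1:2:1 ratio.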